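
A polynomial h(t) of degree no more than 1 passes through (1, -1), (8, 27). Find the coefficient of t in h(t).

4

Write h(t) = at + b. Substituting each data point gives a linear system:
  a + b = -1
  8a + b = 27
Solving the system yields a = 4, b = -5.
So h(t) = 4t - 5.
The leading coefficient is 4.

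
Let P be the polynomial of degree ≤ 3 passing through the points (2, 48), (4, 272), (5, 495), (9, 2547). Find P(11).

4521

Write P(n) = an^3 + bn^2 + cn + d. Substituting each data point gives a linear system:
  8a + 4b + 2c + d = 48
  64a + 16b + 4c + d = 272
  125a + 25b + 5c + d = 495
  729a + 81b + 9c + d = 2547
Solving the system yields a = 3, b = 4, c = 4, d = 0.
So P(n) = 3n³ + 4n² + 4n.
Then P(11) = 4521.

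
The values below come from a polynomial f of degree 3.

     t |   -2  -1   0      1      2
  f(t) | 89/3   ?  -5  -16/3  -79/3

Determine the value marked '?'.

On equispaced nodes a degree-3 polynomial has vanishing fourth forward difference, so
  f(-2) - 4·f(-1) + 6·f(0) - 4·f(1) + f(2) = 0.
Substituting the known values and solving for f(-1):
  -4·f(-1) = 16/3
  f(-1) = -4/3.

-4/3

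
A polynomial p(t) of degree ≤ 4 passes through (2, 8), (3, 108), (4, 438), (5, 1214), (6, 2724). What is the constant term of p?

-6

Write p(t) = at^4 + bt^3 + ct^2 + dt + e. Substituting each data point gives a linear system:
  16a + 8b + 4c + 2d + e = 8
  81a + 27b + 9c + 3d + e = 108
  256a + 64b + 16c + 4d + e = 438
  625a + 125b + 25c + 5d + e = 1214
  1296a + 216b + 36c + 6d + e = 2724
Solving the system yields a = 3, b = -6, c = 4, d = -1, e = -6.
So p(t) = 3t^4 - 6t^3 + 4t^2 - t - 6.
The constant term is -6.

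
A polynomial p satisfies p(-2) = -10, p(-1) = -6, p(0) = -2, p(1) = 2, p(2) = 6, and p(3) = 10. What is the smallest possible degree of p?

Forward differences of the values at u = -2, -1, 0, 1, 2, 3:
  p  : -10  -6  -2  2  6  10
  Δ  : 4  4  4  4  4
  Δ^2: 0  0  0  0
  Δ^3: 0  0  0
  Δ^4: 0  0
  Δ^5: 0
The first differences are constant (4) and nonzero, while all higher differences vanish, so the minimal degree is 1.

1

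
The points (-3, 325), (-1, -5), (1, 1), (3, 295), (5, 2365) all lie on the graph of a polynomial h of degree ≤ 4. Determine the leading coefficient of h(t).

4

Write h(t) = at^4 + bt^3 + ct^2 + dt + e. Substituting each data point gives a linear system:
  81a - 27b + 9c - 3d + e = 325
  a - b + c - d + e = -5
  a + b + c + d + e = 1
  81a + 27b + 9c + 3d + e = 295
  625a + 125b + 25c + 5d + e = 2365
Solving the system yields a = 4, b = -1, c = -1, d = 4, e = -5.
So h(t) = 4t^4 - t^3 - t^2 + 4t - 5.
The leading coefficient is 4.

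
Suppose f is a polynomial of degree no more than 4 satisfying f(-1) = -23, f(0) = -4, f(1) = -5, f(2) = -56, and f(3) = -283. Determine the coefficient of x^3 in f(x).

Write f(x) = ax^4 + bx^3 + cx^2 + dx + e. Substituting each data point gives a linear system:
  a - b + c - d + e = -23
  e = -4
  a + b + c + d + e = -5
  16a + 8b + 4c + 2d + e = -56
  81a + 27b + 9c + 3d + e = -283
Solving the system yields a = -4, b = 3, c = -6, d = 6, e = -4.
So f(x) = -4x^4 + 3x^3 - 6x^2 + 6x - 4.
The coefficient of x^3 is 3.

3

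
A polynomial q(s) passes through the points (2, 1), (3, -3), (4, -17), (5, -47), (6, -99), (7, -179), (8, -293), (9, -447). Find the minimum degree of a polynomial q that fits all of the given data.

3

Forward differences of the values at s = 2, 3, 4, 5, 6, 7, 8, 9:
  q  : 1  -3  -17  -47  -99  -179  -293  -447
  Δ  : -4  -14  -30  -52  -80  -114  -154
  Δ^2: -10  -16  -22  -28  -34  -40
  Δ^3: -6  -6  -6  -6  -6
  Δ^4: 0  0  0  0
  Δ^5: 0  0  0
  Δ^6: 0  0
  Δ^7: 0
The third differences are constant (-6) and nonzero, while all higher differences vanish, so the minimal degree is 3.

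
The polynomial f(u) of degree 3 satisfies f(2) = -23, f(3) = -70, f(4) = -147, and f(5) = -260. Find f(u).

Write f(u) = au^3 + bu^2 + cu + d. Substituting each data point gives a linear system:
  8a + 4b + 2c + d = -23
  27a + 9b + 3c + d = -70
  64a + 16b + 4c + d = -147
  125a + 25b + 5c + d = -260
Solving the system yields a = -1, b = -6, c = 2, d = 5.
So f(u) = -u^3 - 6u^2 + 2u + 5.
Check: f(5) = -260. ✓

f(u) = -u^3 - 6u^2 + 2u + 5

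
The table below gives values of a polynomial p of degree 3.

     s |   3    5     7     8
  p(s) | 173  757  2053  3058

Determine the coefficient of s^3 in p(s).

6

Write p(s) = as^3 + bs^2 + cs + d. Substituting each data point gives a linear system:
  27a + 9b + 3c + d = 173
  125a + 25b + 5c + d = 757
  343a + 49b + 7c + d = 2053
  512a + 64b + 8c + d = 3058
Solving the system yields a = 6, b = -1, c = 6, d = 2.
So p(s) = 6s^3 - s^2 + 6s + 2.
The leading coefficient is 6.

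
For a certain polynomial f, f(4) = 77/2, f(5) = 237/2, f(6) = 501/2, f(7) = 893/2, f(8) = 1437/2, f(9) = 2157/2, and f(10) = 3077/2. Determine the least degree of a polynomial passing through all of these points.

3

Forward differences of the values at s = 4, 5, 6, 7, 8, 9, 10:
  f  : 77/2  237/2  501/2  893/2  1437/2  2157/2  3077/2
  Δ  : 80  132  196  272  360  460
  Δ^2: 52  64  76  88  100
  Δ^3: 12  12  12  12
  Δ^4: 0  0  0
  Δ^5: 0  0
  Δ^6: 0
The third differences are constant (12) and nonzero, while all higher differences vanish, so the minimal degree is 3.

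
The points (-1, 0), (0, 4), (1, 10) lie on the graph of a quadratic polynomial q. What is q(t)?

q(t) = t^2 + 5t + 4

Write q(t) = at^2 + bt + c. Substituting each data point gives a linear system:
  a - b + c = 0
  c = 4
  a + b + c = 10
Solving the system yields a = 1, b = 5, c = 4.
So q(t) = t^2 + 5t + 4.
Check: q(1) = 10. ✓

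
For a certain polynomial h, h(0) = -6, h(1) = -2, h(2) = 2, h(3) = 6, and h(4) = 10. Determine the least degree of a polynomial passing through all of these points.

Forward differences of the values at s = 0, 1, 2, 3, 4:
  h  : -6  -2  2  6  10
  Δ  : 4  4  4  4
  Δ^2: 0  0  0
  Δ^3: 0  0
  Δ^4: 0
The first differences are constant (4) and nonzero, while all higher differences vanish, so the minimal degree is 1.

1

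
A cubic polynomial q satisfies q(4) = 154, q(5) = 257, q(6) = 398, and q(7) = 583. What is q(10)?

Write q(s) = as^3 + bs^2 + cs + d. Substituting each data point gives a linear system:
  64a + 16b + 4c + d = 154
  125a + 25b + 5c + d = 257
  216a + 36b + 6c + d = 398
  343a + 49b + 7c + d = 583
Solving the system yields a = 1, b = 4, c = 6, d = 2.
So q(s) = s^3 + 4s^2 + 6s + 2.
Then q(10) = 1462.

1462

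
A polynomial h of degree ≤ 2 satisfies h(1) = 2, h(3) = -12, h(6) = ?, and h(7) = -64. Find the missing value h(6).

The 3 known points determine the degree-2 polynomial uniquely.
Write h(s) = as^2 + bs + c. Substituting each data point gives a linear system:
  a + b + c = 2
  9a + 3b + c = -12
  49a + 7b + c = -64
Solving the system yields a = -1, b = -3, c = 6.
So h(s) = -s² - 3s + 6.
Then h(6) = -48.

-48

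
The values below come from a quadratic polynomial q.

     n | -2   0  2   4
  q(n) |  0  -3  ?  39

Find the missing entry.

10

The 3 known points determine the degree-2 polynomial uniquely.
Write q(n) = an^2 + bn + c. Substituting each data point gives a linear system:
  4a - 2b + c = 0
  c = -3
  16a + 4b + c = 39
Solving the system yields a = 2, b = 5/2, c = -3.
So q(n) = 2n^2 + (5/2)n - 3.
Then q(2) = 10.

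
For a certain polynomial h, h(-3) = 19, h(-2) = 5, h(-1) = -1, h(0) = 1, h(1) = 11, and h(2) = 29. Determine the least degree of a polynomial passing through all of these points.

2

Forward differences of the values at x = -3, -2, -1, 0, 1, 2:
  h  : 19  5  -1  1  11  29
  Δ  : -14  -6  2  10  18
  Δ^2: 8  8  8  8
  Δ^3: 0  0  0
  Δ^4: 0  0
  Δ^5: 0
The second differences are constant (8) and nonzero, while all higher differences vanish, so the minimal degree is 2.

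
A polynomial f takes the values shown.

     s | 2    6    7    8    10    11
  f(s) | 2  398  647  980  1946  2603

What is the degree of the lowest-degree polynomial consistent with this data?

3

Divided differences on the nodes 2, 6, 7, 8, 10, 11:
  order 0: 2  398  647  980  1946  2603
  order 1: 99  249  333  483  657
  order 2: 30  42  50  58
  order 3: 2  2  2
  order 4: 0  0
  order 5: 0
The order-3 divided differences are all 2 (nonzero) and every higher order vanishes, so the data lies on a polynomial of degree exactly 3.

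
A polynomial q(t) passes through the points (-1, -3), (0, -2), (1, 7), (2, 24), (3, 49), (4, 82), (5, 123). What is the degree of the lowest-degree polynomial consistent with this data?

Forward differences of the values at t = -1, 0, 1, 2, 3, 4, 5:
  q  : -3  -2  7  24  49  82  123
  Δ  : 1  9  17  25  33  41
  Δ^2: 8  8  8  8  8
  Δ^3: 0  0  0  0
  Δ^4: 0  0  0
  Δ^5: 0  0
  Δ^6: 0
The second differences are constant (8) and nonzero, while all higher differences vanish, so the minimal degree is 2.

2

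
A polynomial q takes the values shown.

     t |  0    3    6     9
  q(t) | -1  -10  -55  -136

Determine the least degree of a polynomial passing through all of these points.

Forward differences of the values at t = 0, 3, 6, 9:
  q  : -1  -10  -55  -136
  Δ  : -9  -45  -81
  Δ^2: -36  -36
  Δ^3: 0
The second differences are constant (-36) and nonzero, while all higher differences vanish, so the minimal degree is 2.

2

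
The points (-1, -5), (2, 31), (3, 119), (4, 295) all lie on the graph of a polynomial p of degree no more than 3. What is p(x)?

Using the Lagrange interpolation formula with nodes -1, 2, 3, 4:
  L_0(x) = (x - 2)(x - 3)(x - 4) / -60
  L_1(x) = (x + 1)(x - 3)(x - 4) / 6
  L_2(x) = (x + 1)(x - 2)(x - 4) / -4
  L_3(x) = (x + 1)(x - 2)(x - 3) / 10
Then p(x) = -5·L_0(x) + 31·L_1(x) + 119·L_2(x) + 295·L_3(x).
Expanding and collecting terms gives p(x) = 5x^3 - x^2 - 2x - 1.
Check: p(3) = 119. ✓

p(x) = 5x^3 - x^2 - 2x - 1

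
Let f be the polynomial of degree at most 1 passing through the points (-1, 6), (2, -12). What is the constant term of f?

Write f(n) = an + b. Substituting each data point gives a linear system:
  -a + b = 6
  2a + b = -12
Solving the system yields a = -6, b = 0.
So f(n) = -6n.
The constant term is 0.

0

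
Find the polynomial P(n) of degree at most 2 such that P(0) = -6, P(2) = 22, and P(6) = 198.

P(n) = 5n^2 + 4n - 6

Using the Lagrange interpolation formula with nodes 0, 2, 6:
  L_0(n) = (n - 2)(n - 6) / 12
  L_1(n) = n(n - 6) / -8
  L_2(n) = n(n - 2) / 24
Then P(n) = -6·L_0(n) + 22·L_1(n) + 198·L_2(n).
Expanding and collecting terms gives P(n) = 5n^2 + 4n - 6.
Check: P(6) = 198. ✓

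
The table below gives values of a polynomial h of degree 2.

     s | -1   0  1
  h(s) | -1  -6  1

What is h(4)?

Using the Lagrange interpolation formula with nodes -1, 0, 1:
  L_0(s) = s(s - 1) / 2
  L_1(s) = (s + 1)(s - 1) / -1
  L_2(s) = (s + 1)s / 2
Then h(s) = -1·L_0(s) - 6·L_1(s) + 1·L_2(s).
Expanding and collecting terms gives h(s) = 6s^2 + s - 6.
Evaluating at s = 4: h(4) = 94.

94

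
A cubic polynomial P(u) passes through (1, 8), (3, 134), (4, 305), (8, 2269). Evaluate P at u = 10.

4355

Write P(u) = au^3 + bu^2 + cu + d. Substituting each data point gives a linear system:
  a + b + c + d = 8
  27a + 9b + 3c + d = 134
  64a + 16b + 4c + d = 305
  512a + 64b + 8c + d = 2269
Solving the system yields a = 4, b = 4, c = -5, d = 5.
So P(u) = 4u³ + 4u² - 5u + 5.
Then P(10) = 4355.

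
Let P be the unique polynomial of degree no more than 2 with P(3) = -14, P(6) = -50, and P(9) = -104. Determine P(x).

Write P(x) = ax^2 + bx + c. Substituting each data point gives a linear system:
  9a + 3b + c = -14
  36a + 6b + c = -50
  81a + 9b + c = -104
Solving the system yields a = -1, b = -3, c = 4.
So P(x) = -x² - 3x + 4.
Check: P(6) = -50. ✓

P(x) = -x^2 - 3x + 4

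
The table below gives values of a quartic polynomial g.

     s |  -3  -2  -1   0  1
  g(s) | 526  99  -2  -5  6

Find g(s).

Using the Lagrange interpolation formula with nodes -3, -2, -1, 0, 1:
  L_0(s) = (s + 2)(s + 1)s(s - 1) / 24
  L_1(s) = (s + 3)(s + 1)s(s - 1) / -6
  L_2(s) = (s + 3)(s + 2)s(s - 1) / 4
  L_3(s) = (s + 3)(s + 2)(s + 1)(s - 1) / -6
  L_4(s) = (s + 3)(s + 2)(s + 1)s / 24
Then g(s) = 526·L_0(s) + 99·L_1(s) - 2·L_2(s) - 5·L_3(s) + 6·L_4(s).
Expanding and collecting terms gives g(s) = 6s^4 - 2s^3 + s^2 + 6s - 5.
Check: g(-1) = -2. ✓

g(s) = 6s^4 - 2s^3 + s^2 + 6s - 5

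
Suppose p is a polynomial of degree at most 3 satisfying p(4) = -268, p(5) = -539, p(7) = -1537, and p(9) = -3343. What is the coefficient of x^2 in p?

4

Write p(x) = ax^3 + bx^2 + cx + d. Substituting each data point gives a linear system:
  64a + 16b + 4c + d = -268
  125a + 25b + 5c + d = -539
  343a + 49b + 7c + d = -1537
  729a + 81b + 9c + d = -3343
Solving the system yields a = -5, b = 4, c = -2, d = -4.
So p(x) = -5x^3 + 4x^2 - 2x - 4.
The coefficient of x^2 is 4.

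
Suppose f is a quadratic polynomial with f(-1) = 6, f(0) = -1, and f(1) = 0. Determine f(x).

f(x) = 4x^2 - 3x - 1

Using the Lagrange interpolation formula with nodes -1, 0, 1:
  L_0(x) = x(x - 1) / 2
  L_1(x) = (x + 1)(x - 1) / -1
  L_2(x) = (x + 1)x / 2
Then f(x) = 6·L_0(x) - 1·L_1(x) + 0·L_2(x).
Expanding and collecting terms gives f(x) = 4x^2 - 3x - 1.
Check: f(-1) = 6. ✓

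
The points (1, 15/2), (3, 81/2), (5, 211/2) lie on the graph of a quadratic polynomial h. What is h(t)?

Write h(t) = at^2 + bt + c. Substituting each data point gives a linear system:
  a + b + c = 15/2
  9a + 3b + c = 81/2
  25a + 5b + c = 211/2
Solving the system yields a = 4, b = 1/2, c = 3.
So h(t) = 4t^2 + (1/2)t + 3.
Check: h(1) = 15/2. ✓

h(t) = 4t^2 + (1/2)t + 3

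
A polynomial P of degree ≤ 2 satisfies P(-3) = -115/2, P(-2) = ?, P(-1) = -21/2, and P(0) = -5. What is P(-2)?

-28

The 3 known points determine the degree-2 polynomial uniquely.
Write P(t) = at^2 + bt + c. Substituting each data point gives a linear system:
  9a - 3b + c = -115/2
  a - b + c = -21/2
  c = -5
Solving the system yields a = -6, b = -1/2, c = -5.
So P(t) = -6t^2 - (1/2)t - 5.
Then P(-2) = -28.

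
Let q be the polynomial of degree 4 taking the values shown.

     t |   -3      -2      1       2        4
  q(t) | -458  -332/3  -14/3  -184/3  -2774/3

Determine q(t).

Write q(t) = at^4 + bt^3 + ct^2 + dt + e. Substituting each data point gives a linear system:
  81a - 27b + 9c - 3d + e = -458
  16a - 8b + 4c - 2d + e = -332/3
  a + b + c + d + e = -14/3
  16a + 8b + 4c + 2d + e = -184/3
  256a + 64b + 16c + 4d + e = -2774/3
Solving the system yields a = -4, b = 3, c = -6, d = 1/3, e = 2.
So q(t) = -4t⁴ + 3t³ - 6t² + (1/3)t + 2.
Check: q(4) = -2774/3. ✓

q(t) = -4t^4 + 3t^3 - 6t^2 + (1/3)t + 2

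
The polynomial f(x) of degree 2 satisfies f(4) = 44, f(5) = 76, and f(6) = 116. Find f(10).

356

Forward differences of the values at x = 4, 5, 6:
  f  : 44  76  116
  Δ  : 32  40
  Δ^2: 8
The second differences are constant, confirming degree 2.
Interpolating (Newton forward form) and evaluating at x = 10 gives f(10) = 356.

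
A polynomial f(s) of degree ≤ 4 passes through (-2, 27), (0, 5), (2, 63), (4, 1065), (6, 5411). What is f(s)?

Write f(s) = as^4 + bs^3 + cs^2 + ds + e. Substituting each data point gives a linear system:
  16a - 8b + 4c - 2d + e = 27
  e = 5
  16a + 8b + 4c + 2d + e = 63
  256a + 64b + 16c + 4d + e = 1065
  1296a + 216b + 36c + 6d + e = 5411
Solving the system yields a = 4, b = 2, c = -6, d = 1, e = 5.
So f(s) = 4s^4 + 2s^3 - 6s^2 + s + 5.
Check: f(6) = 5411. ✓

f(s) = 4s^4 + 2s^3 - 6s^2 + s + 5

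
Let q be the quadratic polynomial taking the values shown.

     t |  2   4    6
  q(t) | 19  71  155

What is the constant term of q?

Write q(t) = at^2 + bt + c. Substituting each data point gives a linear system:
  4a + 2b + c = 19
  16a + 4b + c = 71
  36a + 6b + c = 155
Solving the system yields a = 4, b = 2, c = -1.
So q(t) = 4t² + 2t - 1.
The constant term is -1.

-1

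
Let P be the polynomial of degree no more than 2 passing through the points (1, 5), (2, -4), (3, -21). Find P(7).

-169

Using the Lagrange interpolation formula with nodes 1, 2, 3:
  L_0(s) = (s - 2)(s - 3) / 2
  L_1(s) = (s - 1)(s - 3) / -1
  L_2(s) = (s - 1)(s - 2) / 2
Then P(s) = 5·L_0(s) - 4·L_1(s) - 21·L_2(s).
Expanding and collecting terms gives P(s) = -4s² + 3s + 6.
Evaluating at s = 7: P(7) = -169.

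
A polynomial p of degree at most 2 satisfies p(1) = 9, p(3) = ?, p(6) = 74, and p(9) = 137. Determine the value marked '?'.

29

The 3 known points determine the degree-2 polynomial uniquely.
Write p(x) = ax^2 + bx + c. Substituting each data point gives a linear system:
  a + b + c = 9
  36a + 6b + c = 74
  81a + 9b + c = 137
Solving the system yields a = 1, b = 6, c = 2.
So p(x) = x^2 + 6x + 2.
Then p(3) = 29.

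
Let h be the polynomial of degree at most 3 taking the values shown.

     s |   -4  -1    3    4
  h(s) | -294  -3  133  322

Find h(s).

h(s) = 5s^3 + s^2 - 3s - 2

Write h(s) = as^3 + bs^2 + cs + d. Substituting each data point gives a linear system:
  -64a + 16b - 4c + d = -294
  -a + b - c + d = -3
  27a + 9b + 3c + d = 133
  64a + 16b + 4c + d = 322
Solving the system yields a = 5, b = 1, c = -3, d = -2.
So h(s) = 5s^3 + s^2 - 3s - 2.
Check: h(3) = 133. ✓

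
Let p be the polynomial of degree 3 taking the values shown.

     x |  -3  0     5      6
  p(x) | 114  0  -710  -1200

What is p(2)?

Write p(x) = ax^3 + bx^2 + cx + d. Substituting each data point gives a linear system:
  -27a + 9b - 3c + d = 114
  d = 0
  125a + 25b + 5c + d = -710
  216a + 36b + 6c + d = -1200
Solving the system yields a = -5, b = -3, c = -2, d = 0.
So p(x) = -5x³ - 3x² - 2x.
Then p(2) = -56.

-56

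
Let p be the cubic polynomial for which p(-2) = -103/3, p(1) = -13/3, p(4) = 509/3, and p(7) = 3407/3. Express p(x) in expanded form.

p(x) = 4x^3 - 4x^2 - 6x + 5/3

Write p(x) = ax^3 + bx^2 + cx + d. Substituting each data point gives a linear system:
  -8a + 4b - 2c + d = -103/3
  a + b + c + d = -13/3
  64a + 16b + 4c + d = 509/3
  343a + 49b + 7c + d = 3407/3
Solving the system yields a = 4, b = -4, c = -6, d = 5/3.
So p(x) = 4x³ - 4x² - 6x + 5/3.
Check: p(-2) = -103/3. ✓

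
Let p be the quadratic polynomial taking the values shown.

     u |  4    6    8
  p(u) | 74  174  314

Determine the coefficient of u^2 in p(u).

Write p(u) = au^2 + bu + c. Substituting each data point gives a linear system:
  16a + 4b + c = 74
  36a + 6b + c = 174
  64a + 8b + c = 314
Solving the system yields a = 5, b = 0, c = -6.
So p(u) = 5u² - 6.
The leading coefficient is 5.

5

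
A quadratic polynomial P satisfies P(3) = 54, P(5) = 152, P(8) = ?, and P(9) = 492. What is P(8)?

389

The 3 known points determine the degree-2 polynomial uniquely.
Write P(n) = an^2 + bn + c. Substituting each data point gives a linear system:
  9a + 3b + c = 54
  25a + 5b + c = 152
  81a + 9b + c = 492
Solving the system yields a = 6, b = 1, c = -3.
So P(n) = 6n^2 + n - 3.
Then P(8) = 389.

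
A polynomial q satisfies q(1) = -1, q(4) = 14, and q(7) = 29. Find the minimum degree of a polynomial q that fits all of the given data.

Forward differences of the values at n = 1, 4, 7:
  q  : -1  14  29
  Δ  : 15  15
  Δ^2: 0
The first differences are constant (15) and nonzero, while all higher differences vanish, so the minimal degree is 1.

1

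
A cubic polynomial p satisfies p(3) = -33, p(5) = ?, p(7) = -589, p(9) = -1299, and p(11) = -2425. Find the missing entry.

The 4 known points determine the degree-3 polynomial uniquely.
Write p(x) = ax^3 + bx^2 + cx + d. Substituting each data point gives a linear system:
  27a + 9b + 3c + d = -33
  343a + 49b + 7c + d = -589
  729a + 81b + 9c + d = -1299
  1331a + 121b + 11c + d = -2425
Solving the system yields a = -2, b = 2, c = -1, d = 6.
So p(x) = -2x^3 + 2x^2 - x + 6.
Then p(5) = -199.

-199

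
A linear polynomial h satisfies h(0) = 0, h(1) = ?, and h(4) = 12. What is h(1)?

The 2 known points determine the degree-1 polynomial uniquely.
Write h(n) = an + b. Substituting each data point gives a linear system:
  b = 0
  4a + b = 12
Solving the system yields a = 3, b = 0.
So h(n) = 3n.
Then h(1) = 3.

3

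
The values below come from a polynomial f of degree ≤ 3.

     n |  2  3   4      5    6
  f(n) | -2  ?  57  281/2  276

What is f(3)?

27/2

The 4 known points determine the degree-3 polynomial uniquely.
Write f(n) = an^3 + bn^2 + cn + d. Substituting each data point gives a linear system:
  8a + 4b + 2c + d = -2
  64a + 16b + 4c + d = 57
  125a + 25b + 5c + d = 281/2
  216a + 36b + 6c + d = 276
Solving the system yields a = 2, b = -4, c = -5/2, d = 3.
So f(n) = 2n^3 - 4n^2 - (5/2)n + 3.
Then f(3) = 27/2.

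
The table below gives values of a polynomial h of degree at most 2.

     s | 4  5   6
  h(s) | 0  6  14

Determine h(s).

h(s) = s^2 - 3s - 4

Using the Lagrange interpolation formula with nodes 4, 5, 6:
  L_0(s) = (s - 5)(s - 6) / 2
  L_1(s) = (s - 4)(s - 6) / -1
  L_2(s) = (s - 4)(s - 5) / 2
Then h(s) = 0·L_0(s) + 6·L_1(s) + 14·L_2(s).
Expanding and collecting terms gives h(s) = s^2 - 3s - 4.
Check: h(5) = 6. ✓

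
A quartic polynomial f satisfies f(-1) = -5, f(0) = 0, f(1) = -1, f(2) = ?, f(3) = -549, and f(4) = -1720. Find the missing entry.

-104

On equispaced nodes a degree-4 polynomial has vanishing fifth forward difference, so
  - f(-1) + 5·f(0) - 10·f(1) + 10·f(2) - 5·f(3) + f(4) = 0.
Substituting the known values and solving for f(2):
  10·f(2) = -1040
  f(2) = -104.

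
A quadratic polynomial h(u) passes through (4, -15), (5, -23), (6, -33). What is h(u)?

Write h(u) = au^2 + bu + c. Substituting each data point gives a linear system:
  16a + 4b + c = -15
  25a + 5b + c = -23
  36a + 6b + c = -33
Solving the system yields a = -1, b = 1, c = -3.
So h(u) = -u^2 + u - 3.
Check: h(5) = -23. ✓

h(u) = -u^2 + u - 3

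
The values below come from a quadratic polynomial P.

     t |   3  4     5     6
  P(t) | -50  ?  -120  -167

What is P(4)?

-81

On equispaced nodes a degree-2 polynomial has vanishing third forward difference, so
  - P(3) + 3·P(4) - 3·P(5) + P(6) = 0.
Substituting the known values and solving for P(4):
  3·P(4) = -243
  P(4) = -81.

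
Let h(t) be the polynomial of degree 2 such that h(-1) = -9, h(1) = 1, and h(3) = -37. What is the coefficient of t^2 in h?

-6

Write h(t) = at^2 + bt + c. Substituting each data point gives a linear system:
  a - b + c = -9
  a + b + c = 1
  9a + 3b + c = -37
Solving the system yields a = -6, b = 5, c = 2.
So h(t) = -6t^2 + 5t + 2.
The leading coefficient is -6.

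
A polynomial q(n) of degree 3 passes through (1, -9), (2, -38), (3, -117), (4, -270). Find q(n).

Using the Lagrange interpolation formula with nodes 1, 2, 3, 4:
  L_0(n) = (n - 2)(n - 3)(n - 4) / -6
  L_1(n) = (n - 1)(n - 3)(n - 4) / 2
  L_2(n) = (n - 1)(n - 2)(n - 4) / -2
  L_3(n) = (n - 1)(n - 2)(n - 3) / 6
Then q(n) = -9·L_0(n) - 38·L_1(n) - 117·L_2(n) - 270·L_3(n).
Expanding and collecting terms gives q(n) = -4n³ - n² + 2n - 6.
Check: q(2) = -38. ✓

q(n) = -4n^3 - n^2 + 2n - 6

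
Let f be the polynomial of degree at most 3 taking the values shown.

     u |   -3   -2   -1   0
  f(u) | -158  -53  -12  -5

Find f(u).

f(u) = 5u^3 - 2u^2 - 5

Write f(u) = au^3 + bu^2 + cu + d. Substituting each data point gives a linear system:
  -27a + 9b - 3c + d = -158
  -8a + 4b - 2c + d = -53
  -a + b - c + d = -12
  d = -5
Solving the system yields a = 5, b = -2, c = 0, d = -5.
So f(u) = 5u³ - 2u² - 5.
Check: f(-2) = -53. ✓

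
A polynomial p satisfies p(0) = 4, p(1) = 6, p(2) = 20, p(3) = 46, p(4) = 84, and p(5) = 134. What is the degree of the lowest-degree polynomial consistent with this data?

2

Forward differences of the values at x = 0, 1, 2, 3, 4, 5:
  p  : 4  6  20  46  84  134
  Δ  : 2  14  26  38  50
  Δ^2: 12  12  12  12
  Δ^3: 0  0  0
  Δ^4: 0  0
  Δ^5: 0
The second differences are constant (12) and nonzero, while all higher differences vanish, so the minimal degree is 2.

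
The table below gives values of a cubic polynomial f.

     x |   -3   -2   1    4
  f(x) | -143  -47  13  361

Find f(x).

f(x) = 5x^3 + x^2 + 6x + 1

Write f(x) = ax^3 + bx^2 + cx + d. Substituting each data point gives a linear system:
  -27a + 9b - 3c + d = -143
  -8a + 4b - 2c + d = -47
  a + b + c + d = 13
  64a + 16b + 4c + d = 361
Solving the system yields a = 5, b = 1, c = 6, d = 1.
So f(x) = 5x³ + x² + 6x + 1.
Check: f(1) = 13. ✓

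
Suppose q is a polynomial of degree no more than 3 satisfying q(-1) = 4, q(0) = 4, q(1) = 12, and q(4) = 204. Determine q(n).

Using the Lagrange interpolation formula with nodes -1, 0, 1, 4:
  L_0(n) = n(n - 1)(n - 4) / -10
  L_1(n) = (n + 1)(n - 1)(n - 4) / 4
  L_2(n) = (n + 1)n(n - 4) / -6
  L_3(n) = (n + 1)n(n - 1) / 60
Then q(n) = 4·L_0(n) + 4·L_1(n) + 12·L_2(n) + 204·L_3(n).
Expanding and collecting terms gives q(n) = 2n³ + 4n² + 2n + 4.
Check: q(4) = 204. ✓

q(n) = 2n^3 + 4n^2 + 2n + 4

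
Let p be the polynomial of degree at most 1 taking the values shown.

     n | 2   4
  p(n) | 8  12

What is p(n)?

p(n) = 2n + 4

Write p(n) = an + b. Substituting each data point gives a linear system:
  2a + b = 8
  4a + b = 12
Solving the system yields a = 2, b = 4.
So p(n) = 2n + 4.
Check: p(2) = 8. ✓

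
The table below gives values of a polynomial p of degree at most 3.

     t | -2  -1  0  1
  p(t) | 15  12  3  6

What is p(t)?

Write p(t) = at^3 + bt^2 + ct + d. Substituting each data point gives a linear system:
  -8a + 4b - 2c + d = 15
  -a + b - c + d = 12
  d = 3
  a + b + c + d = 6
Solving the system yields a = 3, b = 6, c = -6, d = 3.
So p(t) = 3t³ + 6t² - 6t + 3.
Check: p(-1) = 12. ✓

p(t) = 3t^3 + 6t^2 - 6t + 3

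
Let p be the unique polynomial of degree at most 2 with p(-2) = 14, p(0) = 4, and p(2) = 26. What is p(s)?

p(s) = 4s^2 + 3s + 4

Write p(s) = as^2 + bs + c. Substituting each data point gives a linear system:
  4a - 2b + c = 14
  c = 4
  4a + 2b + c = 26
Solving the system yields a = 4, b = 3, c = 4.
So p(s) = 4s^2 + 3s + 4.
Check: p(2) = 26. ✓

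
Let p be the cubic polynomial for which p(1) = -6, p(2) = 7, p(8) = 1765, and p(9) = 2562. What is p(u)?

p(u) = 4u^3 - 4u^2 - 3u - 3

Using the Lagrange interpolation formula with nodes 1, 2, 8, 9:
  L_0(u) = (u - 2)(u - 8)(u - 9) / -56
  L_1(u) = (u - 1)(u - 8)(u - 9) / 42
  L_2(u) = (u - 1)(u - 2)(u - 9) / -42
  L_3(u) = (u - 1)(u - 2)(u - 8) / 56
Then p(u) = -6·L_0(u) + 7·L_1(u) + 1765·L_2(u) + 2562·L_3(u).
Expanding and collecting terms gives p(u) = 4u³ - 4u² - 3u - 3.
Check: p(8) = 1765. ✓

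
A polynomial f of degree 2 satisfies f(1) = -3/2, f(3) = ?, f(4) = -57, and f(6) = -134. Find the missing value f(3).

The 3 known points determine the degree-2 polynomial uniquely.
Write f(s) = as^2 + bs + c. Substituting each data point gives a linear system:
  a + b + c = -3/2
  16a + 4b + c = -57
  36a + 6b + c = -134
Solving the system yields a = -4, b = 3/2, c = 1.
So f(s) = -4s² + (3/2)s + 1.
Then f(3) = -61/2.

-61/2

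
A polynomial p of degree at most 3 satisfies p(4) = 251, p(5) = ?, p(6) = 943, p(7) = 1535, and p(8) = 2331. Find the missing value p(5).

525

On equispaced nodes a degree-3 polynomial has vanishing fourth forward difference, so
  p(4) - 4·p(5) + 6·p(6) - 4·p(7) + p(8) = 0.
Substituting the known values and solving for p(5):
  -4·p(5) = -2100
  p(5) = 525.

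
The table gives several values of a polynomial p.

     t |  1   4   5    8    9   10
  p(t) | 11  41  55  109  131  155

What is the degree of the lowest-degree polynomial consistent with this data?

2

Divided differences on the nodes 1, 4, 5, 8, 9, 10:
  order 0: 11  41  55  109  131  155
  order 1: 10  14  18  22  24
  order 2: 1  1  1  1
  order 3: 0  0  0
  order 4: 0  0
  order 5: 0
The order-2 divided differences are all 1 (nonzero) and every higher order vanishes, so the data lies on a polynomial of degree exactly 2.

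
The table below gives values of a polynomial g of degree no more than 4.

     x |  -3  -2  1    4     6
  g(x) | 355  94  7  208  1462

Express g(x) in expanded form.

g(x) = 2x^4 - 6x^3 + 4x^2 + 3x + 4

Write g(x) = ax^4 + bx^3 + cx^2 + dx + e. Substituting each data point gives a linear system:
  81a - 27b + 9c - 3d + e = 355
  16a - 8b + 4c - 2d + e = 94
  a + b + c + d + e = 7
  256a + 64b + 16c + 4d + e = 208
  1296a + 216b + 36c + 6d + e = 1462
Solving the system yields a = 2, b = -6, c = 4, d = 3, e = 4.
So g(x) = 2x⁴ - 6x³ + 4x² + 3x + 4.
Check: g(1) = 7. ✓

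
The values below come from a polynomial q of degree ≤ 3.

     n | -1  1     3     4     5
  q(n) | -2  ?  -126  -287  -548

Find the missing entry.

The 4 known points determine the degree-3 polynomial uniquely.
Write q(n) = an^3 + bn^2 + cn + d. Substituting each data point gives a linear system:
  -a + b - c + d = -2
  27a + 9b + 3c + d = -126
  64a + 16b + 4c + d = -287
  125a + 25b + 5c + d = -548
Solving the system yields a = -4, b = -2, c = 1, d = -3.
So q(n) = -4n³ - 2n² + n - 3.
Then q(1) = -8.

-8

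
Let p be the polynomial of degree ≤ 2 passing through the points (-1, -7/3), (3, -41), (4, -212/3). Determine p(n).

Write p(n) = an^2 + bn + c. Substituting each data point gives a linear system:
  a - b + c = -7/3
  9a + 3b + c = -41
  16a + 4b + c = -212/3
Solving the system yields a = -4, b = -5/3, c = 0.
So p(n) = -4n² - (5/3)n.
Check: p(3) = -41. ✓

p(n) = -4n^2 - (5/3)n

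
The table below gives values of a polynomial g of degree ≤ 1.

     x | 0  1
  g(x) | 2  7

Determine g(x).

Write g(x) = ax + b. Substituting each data point gives a linear system:
  b = 2
  a + b = 7
Solving the system yields a = 5, b = 2.
So g(x) = 5x + 2.
Check: g(1) = 7. ✓

g(x) = 5x + 2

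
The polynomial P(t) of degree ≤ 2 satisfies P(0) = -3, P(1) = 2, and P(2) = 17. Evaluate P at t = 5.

122

Using the Lagrange interpolation formula with nodes 0, 1, 2:
  L_0(t) = (t - 1)(t - 2) / 2
  L_1(t) = t(t - 2) / -1
  L_2(t) = t(t - 1) / 2
Then P(t) = -3·L_0(t) + 2·L_1(t) + 17·L_2(t).
Expanding and collecting terms gives P(t) = 5t^2 - 3.
Evaluating at t = 5: P(5) = 122.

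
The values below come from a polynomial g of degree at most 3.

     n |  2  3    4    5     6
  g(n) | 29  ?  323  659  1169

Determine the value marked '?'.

The 4 known points determine the degree-3 polynomial uniquely.
Write g(n) = an^3 + bn^2 + cn + d. Substituting each data point gives a linear system:
  8a + 4b + 2c + d = 29
  64a + 16b + 4c + d = 323
  125a + 25b + 5c + d = 659
  216a + 36b + 6c + d = 1169
Solving the system yields a = 6, b = -3, c = -3, d = -1.
So g(n) = 6n³ - 3n² - 3n - 1.
Then g(3) = 125.

125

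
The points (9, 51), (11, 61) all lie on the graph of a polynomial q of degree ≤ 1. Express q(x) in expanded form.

q(x) = 5x + 6

Write q(x) = ax + b. Substituting each data point gives a linear system:
  9a + b = 51
  11a + b = 61
Solving the system yields a = 5, b = 6.
So q(x) = 5x + 6.
Check: q(11) = 61. ✓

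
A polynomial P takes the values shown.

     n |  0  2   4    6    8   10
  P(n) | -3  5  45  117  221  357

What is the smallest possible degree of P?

Forward differences of the values at n = 0, 2, 4, 6, 8, 10:
  P  : -3  5  45  117  221  357
  Δ  : 8  40  72  104  136
  Δ^2: 32  32  32  32
  Δ^3: 0  0  0
  Δ^4: 0  0
  Δ^5: 0
The second differences are constant (32) and nonzero, while all higher differences vanish, so the minimal degree is 2.

2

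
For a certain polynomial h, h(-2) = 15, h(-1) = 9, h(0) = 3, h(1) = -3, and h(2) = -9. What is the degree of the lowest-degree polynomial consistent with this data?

Forward differences of the values at u = -2, -1, 0, 1, 2:
  h  : 15  9  3  -3  -9
  Δ  : -6  -6  -6  -6
  Δ^2: 0  0  0
  Δ^3: 0  0
  Δ^4: 0
The first differences are constant (-6) and nonzero, while all higher differences vanish, so the minimal degree is 1.

1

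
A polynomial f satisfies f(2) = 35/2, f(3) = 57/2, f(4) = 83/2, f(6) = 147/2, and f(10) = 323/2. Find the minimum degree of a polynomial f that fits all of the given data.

2

Divided differences on the nodes 2, 3, 4, 6, 10:
  order 0: 35/2  57/2  83/2  147/2  323/2
  order 1: 11  13  16  22
  order 2: 1  1  1
  order 3: 0  0
  order 4: 0
The order-2 divided differences are all 1 (nonzero) and every higher order vanishes, so the data lies on a polynomial of degree exactly 2.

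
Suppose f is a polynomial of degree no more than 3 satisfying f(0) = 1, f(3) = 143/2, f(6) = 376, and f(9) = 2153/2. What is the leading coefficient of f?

Write f(x) = ax^3 + bx^2 + cx + d. Substituting each data point gives a linear system:
  d = 1
  27a + 9b + 3c + d = 143/2
  216a + 36b + 6c + d = 376
  729a + 81b + 9c + d = 2153/2
Solving the system yields a = 1, b = 4, c = 5/2, d = 1.
So f(x) = x³ + 4x² + (5/2)x + 1.
The leading coefficient is 1.

1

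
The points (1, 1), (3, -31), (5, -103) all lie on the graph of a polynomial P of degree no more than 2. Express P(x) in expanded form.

P(x) = -5x^2 + 4x + 2

Write P(x) = ax^2 + bx + c. Substituting each data point gives a linear system:
  a + b + c = 1
  9a + 3b + c = -31
  25a + 5b + c = -103
Solving the system yields a = -5, b = 4, c = 2.
So P(x) = -5x^2 + 4x + 2.
Check: P(1) = 1. ✓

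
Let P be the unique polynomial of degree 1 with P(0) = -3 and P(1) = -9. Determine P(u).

P(u) = -6u - 3

Using the Lagrange interpolation formula with nodes 0, 1:
  L_0(u) = (u - 1) / -1
  L_1(u) = u / 1
Then P(u) = -3·L_0(u) - 9·L_1(u).
Expanding and collecting terms gives P(u) = -6u - 3.
Check: P(0) = -3. ✓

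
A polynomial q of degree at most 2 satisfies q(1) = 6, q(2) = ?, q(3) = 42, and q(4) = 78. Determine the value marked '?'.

18

On equispaced nodes a degree-2 polynomial has vanishing third forward difference, so
  - q(1) + 3·q(2) - 3·q(3) + q(4) = 0.
Substituting the known values and solving for q(2):
  3·q(2) = 54
  q(2) = 18.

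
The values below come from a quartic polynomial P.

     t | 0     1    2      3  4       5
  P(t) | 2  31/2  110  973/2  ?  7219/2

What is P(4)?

1490

On equispaced nodes a degree-4 polynomial has vanishing fifth forward difference, so
  - P(0) + 5·P(1) - 10·P(2) + 10·P(3) - 5·P(4) + P(5) = 0.
Substituting the known values and solving for P(4):
  -5·P(4) = -7450
  P(4) = 1490.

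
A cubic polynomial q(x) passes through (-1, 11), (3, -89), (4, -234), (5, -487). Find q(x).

Write q(x) = ax^3 + bx^2 + cx + d. Substituting each data point gives a linear system:
  -a + b - c + d = 11
  27a + 9b + 3c + d = -89
  64a + 16b + 4c + d = -234
  125a + 25b + 5c + d = -487
Solving the system yields a = -5, b = 6, c = -2, d = -2.
So q(x) = -5x^3 + 6x^2 - 2x - 2.
Check: q(4) = -234. ✓

q(x) = -5x^3 + 6x^2 - 2x - 2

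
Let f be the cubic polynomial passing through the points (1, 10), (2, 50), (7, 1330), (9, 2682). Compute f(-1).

Write f(s) = as^3 + bs^2 + cs + d. Substituting each data point gives a linear system:
  a + b + c + d = 10
  8a + 4b + 2c + d = 50
  343a + 49b + 7c + d = 1330
  729a + 81b + 9c + d = 2682
Solving the system yields a = 3, b = 6, c = 1, d = 0.
So f(s) = 3s³ + 6s² + s.
Then f(-1) = 2.

2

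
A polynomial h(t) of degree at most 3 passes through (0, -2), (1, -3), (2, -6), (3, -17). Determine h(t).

h(t) = -t^3 + 2t^2 - 2t - 2

Write h(t) = at^3 + bt^2 + ct + d. Substituting each data point gives a linear system:
  d = -2
  a + b + c + d = -3
  8a + 4b + 2c + d = -6
  27a + 9b + 3c + d = -17
Solving the system yields a = -1, b = 2, c = -2, d = -2.
So h(t) = -t³ + 2t² - 2t - 2.
Check: h(3) = -17. ✓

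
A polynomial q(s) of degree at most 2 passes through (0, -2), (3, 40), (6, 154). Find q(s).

Write q(s) = as^2 + bs + c. Substituting each data point gives a linear system:
  c = -2
  9a + 3b + c = 40
  36a + 6b + c = 154
Solving the system yields a = 4, b = 2, c = -2.
So q(s) = 4s^2 + 2s - 2.
Check: q(0) = -2. ✓

q(s) = 4s^2 + 2s - 2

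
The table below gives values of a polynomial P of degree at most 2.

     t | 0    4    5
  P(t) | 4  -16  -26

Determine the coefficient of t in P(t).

Write P(t) = at^2 + bt + c. Substituting each data point gives a linear system:
  c = 4
  16a + 4b + c = -16
  25a + 5b + c = -26
Solving the system yields a = -1, b = -1, c = 4.
So P(t) = -t² - t + 4.
The coefficient of t is -1.

-1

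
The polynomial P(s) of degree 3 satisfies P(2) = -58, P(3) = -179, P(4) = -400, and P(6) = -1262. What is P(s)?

P(s) = -5s^3 - 5s^2 - s + 4

Using the Lagrange interpolation formula with nodes 2, 3, 4, 6:
  L_0(s) = (s - 3)(s - 4)(s - 6) / -8
  L_1(s) = (s - 2)(s - 4)(s - 6) / 3
  L_2(s) = (s - 2)(s - 3)(s - 6) / -4
  L_3(s) = (s - 2)(s - 3)(s - 4) / 24
Then P(s) = -58·L_0(s) - 179·L_1(s) - 400·L_2(s) - 1262·L_3(s).
Expanding and collecting terms gives P(s) = -5s^3 - 5s^2 - s + 4.
Check: P(6) = -1262. ✓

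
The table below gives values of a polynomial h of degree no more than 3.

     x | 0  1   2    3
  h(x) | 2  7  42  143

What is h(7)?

1927

Forward differences of the values at x = 0, 1, 2, 3:
  h  : 2  7  42  143
  Δ  : 5  35  101
  Δ^2: 30  66
  Δ^3: 36
The third differences are constant, confirming degree 3.
Interpolating (Newton forward form) and evaluating at x = 7 gives h(7) = 1927.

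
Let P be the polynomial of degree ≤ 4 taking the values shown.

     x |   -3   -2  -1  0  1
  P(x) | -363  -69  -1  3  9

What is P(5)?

Write P(x) = ax^4 + bx^3 + cx^2 + dx + e. Substituting each data point gives a linear system:
  81a - 27b + 9c - 3d + e = -363
  16a - 8b + 4c - 2d + e = -69
  a - b + c - d + e = -1
  e = 3
  a + b + c + d + e = 9
Solving the system yields a = -4, b = 3, c = 5, d = 2, e = 3.
So P(x) = -4x^4 + 3x^3 + 5x^2 + 2x + 3.
Then P(5) = -1987.

-1987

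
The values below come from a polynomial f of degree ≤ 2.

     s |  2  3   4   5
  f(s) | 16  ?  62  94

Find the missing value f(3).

The 3 known points determine the degree-2 polynomial uniquely.
Write f(s) = as^2 + bs + c. Substituting each data point gives a linear system:
  4a + 2b + c = 16
  16a + 4b + c = 62
  25a + 5b + c = 94
Solving the system yields a = 3, b = 5, c = -6.
So f(s) = 3s² + 5s - 6.
Then f(3) = 36.

36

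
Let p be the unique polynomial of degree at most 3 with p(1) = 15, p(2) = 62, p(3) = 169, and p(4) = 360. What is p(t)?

p(t) = 4t^3 + 6t^2 + t + 4

Using the Lagrange interpolation formula with nodes 1, 2, 3, 4:
  L_0(t) = (t - 2)(t - 3)(t - 4) / -6
  L_1(t) = (t - 1)(t - 3)(t - 4) / 2
  L_2(t) = (t - 1)(t - 2)(t - 4) / -2
  L_3(t) = (t - 1)(t - 2)(t - 3) / 6
Then p(t) = 15·L_0(t) + 62·L_1(t) + 169·L_2(t) + 360·L_3(t).
Expanding and collecting terms gives p(t) = 4t^3 + 6t^2 + t + 4.
Check: p(2) = 62. ✓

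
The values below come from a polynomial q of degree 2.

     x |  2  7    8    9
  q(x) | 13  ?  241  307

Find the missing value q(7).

183

The 3 known points determine the degree-2 polynomial uniquely.
Write q(x) = ax^2 + bx + c. Substituting each data point gives a linear system:
  4a + 2b + c = 13
  64a + 8b + c = 241
  81a + 9b + c = 307
Solving the system yields a = 4, b = -2, c = 1.
So q(x) = 4x² - 2x + 1.
Then q(7) = 183.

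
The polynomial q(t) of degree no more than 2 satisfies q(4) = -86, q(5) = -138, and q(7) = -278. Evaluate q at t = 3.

Write q(t) = at^2 + bt + c. Substituting each data point gives a linear system:
  16a + 4b + c = -86
  25a + 5b + c = -138
  49a + 7b + c = -278
Solving the system yields a = -6, b = 2, c = 2.
So q(t) = -6t² + 2t + 2.
Then q(3) = -46.

-46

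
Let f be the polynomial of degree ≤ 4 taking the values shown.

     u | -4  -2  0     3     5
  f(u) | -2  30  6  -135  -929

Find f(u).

f(u) = -u^4 - 3u^3 + 3u^2 - 2u + 6

Using the Lagrange interpolation formula with nodes -4, -2, 0, 3, 5:
  L_0(u) = (u + 2)u(u - 3)(u - 5) / 504
  L_1(u) = (u + 4)u(u - 3)(u - 5) / -140
  L_2(u) = (u + 4)(u + 2)(u - 3)(u - 5) / 120
  L_3(u) = (u + 4)(u + 2)u(u - 5) / -210
  L_4(u) = (u + 4)(u + 2)u(u - 3) / 630
Then f(u) = -2·L_0(u) + 30·L_1(u) + 6·L_2(u) - 135·L_3(u) - 929·L_4(u).
Expanding and collecting terms gives f(u) = -u⁴ - 3u³ + 3u² - 2u + 6.
Check: f(0) = 6. ✓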